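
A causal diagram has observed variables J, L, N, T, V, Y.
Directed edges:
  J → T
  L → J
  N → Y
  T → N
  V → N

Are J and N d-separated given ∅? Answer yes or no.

No — J and N are d-connected given ∅.

Bayes-Ball from J | ∅ reaches {L,N,T,Y}.
N ∈ reach(J|∅) ⇒ J ⊥̸ N | ∅.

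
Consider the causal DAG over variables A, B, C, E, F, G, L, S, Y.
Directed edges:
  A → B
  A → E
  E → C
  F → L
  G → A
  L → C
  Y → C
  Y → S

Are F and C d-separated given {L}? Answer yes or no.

Bayes-Ball from F | {L} reaches ∅.
C ∉ reach(F|{L}) ⇒ F ⊥ C | {L}.

Yes — F ⊥ C | {L}.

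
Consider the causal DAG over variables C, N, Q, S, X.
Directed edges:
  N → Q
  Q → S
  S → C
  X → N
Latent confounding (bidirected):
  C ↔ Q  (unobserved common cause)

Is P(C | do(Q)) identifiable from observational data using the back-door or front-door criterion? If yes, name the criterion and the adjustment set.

P(C|do(Q)): frontdoor, adjust for {S}.

desc(Q)\{Q}={C,S}; candidates ⊆ {N,X}.
Q↔C: latent back-door arc(s) into Q.
size 0: {}; under {} Q still reaches {C,N,X} ∋ C.
size 1: {N}, {X}; under {N} Q still reaches {C} ∋ C.
size 2: {N,X}; under {N,X} Q still reaches {C} ∋ C.
Q↔C cannot be blocked by any observed set — no back-door set.
{S}: (i) intercepts every directed Q→C path; (ii) no back-door Q→{S}; (iii) {Q} blocks every back-door {S}→C. Front-door holds.
P(C|do(Q)) = Σ_{S} P(S|Q) Σ_{Q'} P(C|S,Q')P(Q').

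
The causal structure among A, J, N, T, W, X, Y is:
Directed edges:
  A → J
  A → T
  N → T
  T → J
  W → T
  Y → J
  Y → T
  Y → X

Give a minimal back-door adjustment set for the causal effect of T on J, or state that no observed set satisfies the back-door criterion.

T→J: minimal back-door set {A, Y}.

desc(T)\{T}={J}; candidates ⊆ {A,N,W,X,Y}.
size 0: {}; under {} T still reaches {A,J,N,W,X,Y} ∋ J.
size 1: {A}, {N}, {W} …(+2); under {A} T still reaches {J,N,W,X,Y} ∋ J.
{A,Y}: T⊥J given {A,Y} in G with T→· removed — back-door holds.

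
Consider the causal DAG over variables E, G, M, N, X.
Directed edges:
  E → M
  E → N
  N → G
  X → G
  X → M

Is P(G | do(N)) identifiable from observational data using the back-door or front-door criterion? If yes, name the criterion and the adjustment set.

desc(N)\{N}={G}; candidates ⊆ {E,M,X}.
∅: N⊥G given ∅ in G with N→· removed — back-door holds.
P(G|do(N)) = P(G|N) — no adjustment needed.

P(G|do(N)): backdoor, adjust for ∅.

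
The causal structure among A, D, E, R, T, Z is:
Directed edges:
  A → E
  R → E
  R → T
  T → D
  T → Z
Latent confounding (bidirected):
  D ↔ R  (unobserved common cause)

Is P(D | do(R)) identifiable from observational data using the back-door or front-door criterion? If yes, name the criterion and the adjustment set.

P(D|do(R)): frontdoor, adjust for {T}.

desc(R)\{R}={D,E,T,Z}; candidates ⊆ {A}.
R↔D: latent back-door arc(s) into R.
size 0: {}; under {} R still reaches {D} ∋ D.
size 1: {A}; under {A} R still reaches {D} ∋ D.
R↔D cannot be blocked by any observed set — no back-door set.
{T}: (i) intercepts every directed R→D path; (ii) no back-door R→{T}; (iii) {R} blocks every back-door {T}→D. Front-door holds.
P(D|do(R)) = Σ_{T} P(T|R) Σ_{R'} P(D|T,R')P(R').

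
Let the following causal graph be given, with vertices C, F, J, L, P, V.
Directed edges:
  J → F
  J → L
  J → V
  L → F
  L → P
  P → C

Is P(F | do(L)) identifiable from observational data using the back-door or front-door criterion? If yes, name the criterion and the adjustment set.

P(F|do(L)): backdoor, adjust for {J}.

desc(L)\{L}={C,F,P}; candidates ⊆ {J,V}.
size 0: {}; under {} L still reaches {F,J,V} ∋ F.
{J}: L⊥F given {J} in G with L→· removed — back-door holds.
P(F|do(L)) = Σ_{J} P(F|L,J)·P(J).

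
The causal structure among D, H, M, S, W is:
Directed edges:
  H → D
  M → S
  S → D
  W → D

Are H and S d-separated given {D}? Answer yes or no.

No — H and S are d-connected given {D}.

Bayes-Ball from H | {D} reaches {M,S,W}.
S ∈ reach(H|{D}) ⇒ H ⊥̸ S | {D}.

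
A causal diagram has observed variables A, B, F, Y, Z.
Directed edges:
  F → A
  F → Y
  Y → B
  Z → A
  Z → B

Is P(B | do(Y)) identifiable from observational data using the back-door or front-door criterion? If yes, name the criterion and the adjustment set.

desc(Y)\{Y}={B}; candidates ⊆ {A,F,Z}.
∅: Y⊥B given ∅ in G with Y→· removed — back-door holds.
P(B|do(Y)) = P(B|Y) — no adjustment needed.

P(B|do(Y)): backdoor, adjust for ∅.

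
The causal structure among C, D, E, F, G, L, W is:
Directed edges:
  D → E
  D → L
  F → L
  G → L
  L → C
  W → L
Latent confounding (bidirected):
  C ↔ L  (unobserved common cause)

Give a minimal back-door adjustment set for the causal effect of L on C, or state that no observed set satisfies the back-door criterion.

desc(L)\{L}={C}; candidates ⊆ {D,E,F,G,W}.
L↔C: latent back-door arc(s) into L.
size 0: {}; under {} L still reaches {C,D,E,F,G,W} ∋ C.
size 1: {D}, {E}, {F} …(+2); under {D} L still reaches {C,F,G,W} ∋ C.
size 2: {D,E}, {D,F}, {D,G} …(+7); under {D,E} L still reaches {C,F,G,W} ∋ C.
L↔C cannot be blocked by any observed set — no back-door set.

L→C: no observed back-door set.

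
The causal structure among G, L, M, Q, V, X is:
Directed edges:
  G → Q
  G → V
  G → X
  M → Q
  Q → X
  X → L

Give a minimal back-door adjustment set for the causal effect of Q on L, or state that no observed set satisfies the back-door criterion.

Q→L: minimal back-door set {G}.

desc(Q)\{Q}={L,X}; candidates ⊆ {G,M,V}.
size 0: {}; under {} Q still reaches {G,L,M,V,X} ∋ L.
{G}: Q⊥L given {G} in G with Q→· removed — back-door holds.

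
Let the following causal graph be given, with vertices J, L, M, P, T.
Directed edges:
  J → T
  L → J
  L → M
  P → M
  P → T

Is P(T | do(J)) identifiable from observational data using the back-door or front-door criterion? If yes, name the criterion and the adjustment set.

desc(J)\{J}={T}; candidates ⊆ {L,M,P}.
∅: J⊥T given ∅ in G with J→· removed — back-door holds.
P(T|do(J)) = P(T|J) — no adjustment needed.

P(T|do(J)): backdoor, adjust for ∅.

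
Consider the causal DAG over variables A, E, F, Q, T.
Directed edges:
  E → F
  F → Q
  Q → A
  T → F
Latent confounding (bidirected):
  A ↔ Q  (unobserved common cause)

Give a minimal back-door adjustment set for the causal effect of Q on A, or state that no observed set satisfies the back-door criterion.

desc(Q)\{Q}={A}; candidates ⊆ {E,F,T}.
Q↔A: latent back-door arc(s) into Q.
size 0: {}; under {} Q still reaches {A,E,F,T} ∋ A.
size 1: {E}, {F}, {T}; under {E} Q still reaches {A,F,T} ∋ A.
size 2: {E,F}, {E,T}, {F,T}; under {E,F} Q still reaches {A} ∋ A.
Q↔A cannot be blocked by any observed set — no back-door set.

Q→A: no observed back-door set.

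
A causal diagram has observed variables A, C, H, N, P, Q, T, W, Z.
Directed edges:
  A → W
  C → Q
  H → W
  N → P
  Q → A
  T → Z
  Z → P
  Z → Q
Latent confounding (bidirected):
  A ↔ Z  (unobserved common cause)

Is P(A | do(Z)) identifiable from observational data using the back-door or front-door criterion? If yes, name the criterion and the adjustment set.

P(A|do(Z)): frontdoor, adjust for {Q}.

desc(Z)\{Z}={A,P,Q,W}; candidates ⊆ {C,H,N,T}.
Z↔A: latent back-door arc(s) into Z.
size 0: {}; under {} Z still reaches {A,T,W} ∋ A.
size 1: {C}, {H}, {N} …(+1); under {C} Z still reaches {A,T,W} ∋ A.
size 2: {C,H}, {C,N}, {C,T} …(+3); under {C,H} Z still reaches {A,T,W} ∋ A.
Z↔A cannot be blocked by any observed set — no back-door set.
{Q}: (i) intercepts every directed Z→A path; (ii) no back-door Z→{Q}; (iii) {Z} blocks every back-door {Q}→A. Front-door holds.
P(A|do(Z)) = Σ_{Q} P(Q|Z) Σ_{Z'} P(A|Q,Z')P(Z').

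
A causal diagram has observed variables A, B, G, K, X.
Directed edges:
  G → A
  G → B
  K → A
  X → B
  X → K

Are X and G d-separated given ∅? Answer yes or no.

Bayes-Ball from X | ∅ reaches {A,B,K}.
G ∉ reach(X|∅) ⇒ X ⊥ G | ∅.

Yes — X ⊥ G | ∅.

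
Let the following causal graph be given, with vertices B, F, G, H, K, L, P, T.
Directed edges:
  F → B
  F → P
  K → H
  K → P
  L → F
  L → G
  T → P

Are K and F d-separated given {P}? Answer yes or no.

No — K and F are d-connected given {P}.

Bayes-Ball from K | {P} reaches {B,F,G,H,L,T}.
F ∈ reach(K|{P}) ⇒ K ⊥̸ F | {P}.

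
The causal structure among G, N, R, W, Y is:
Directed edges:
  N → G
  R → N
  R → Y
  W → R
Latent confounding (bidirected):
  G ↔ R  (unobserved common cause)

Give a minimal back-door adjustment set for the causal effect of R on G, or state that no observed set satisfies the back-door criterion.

desc(R)\{R}={G,N,Y}; candidates ⊆ {W}.
R↔G: latent back-door arc(s) into R.
size 0: {}; under {} R still reaches {G,W} ∋ G.
size 1: {W}; under {W} R still reaches {G} ∋ G.
R↔G cannot be blocked by any observed set — no back-door set.

R→G: no observed back-door set.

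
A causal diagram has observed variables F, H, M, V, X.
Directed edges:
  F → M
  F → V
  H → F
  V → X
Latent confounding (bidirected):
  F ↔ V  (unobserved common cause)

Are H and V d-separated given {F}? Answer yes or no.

No — H and V are d-connected given {F}.

Bayes-Ball from H | {F} reaches {V,X}.
V ∈ reach(H|{F}) ⇒ H ⊥̸ V | {F}.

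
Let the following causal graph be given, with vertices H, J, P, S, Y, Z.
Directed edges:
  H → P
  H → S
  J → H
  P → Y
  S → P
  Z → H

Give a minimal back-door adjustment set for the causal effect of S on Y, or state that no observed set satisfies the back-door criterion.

S→Y: minimal back-door set {H}.

desc(S)\{S}={P,Y}; candidates ⊆ {H,J,Z}.
size 0: {}; under {} S still reaches {H,J,P,Y,Z} ∋ Y.
{H}: S⊥Y given {H} in G with S→· removed — back-door holds.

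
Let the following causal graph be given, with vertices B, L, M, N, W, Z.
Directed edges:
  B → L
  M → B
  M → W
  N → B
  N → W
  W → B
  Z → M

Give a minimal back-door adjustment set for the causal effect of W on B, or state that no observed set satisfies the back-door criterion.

W→B: minimal back-door set {M, N}.

desc(W)\{W}={B,L}; candidates ⊆ {M,N,Z}.
size 0: {}; under {} W still reaches {B,L,M,N,Z} ∋ B.
size 1: {M}, {N}, {Z}; under {M} W still reaches {B,L,N} ∋ B.
{M,N}: W⊥B given {M,N} in G with W→· removed — back-door holds.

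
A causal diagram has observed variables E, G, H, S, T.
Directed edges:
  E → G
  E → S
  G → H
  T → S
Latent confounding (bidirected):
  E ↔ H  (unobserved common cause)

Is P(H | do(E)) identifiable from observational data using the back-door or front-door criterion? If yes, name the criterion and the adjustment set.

P(H|do(E)): frontdoor, adjust for {G}.

desc(E)\{E}={G,H,S}; candidates ⊆ {T}.
E↔H: latent back-door arc(s) into E.
size 0: {}; under {} E still reaches {H} ∋ H.
size 1: {T}; under {T} E still reaches {H} ∋ H.
E↔H cannot be blocked by any observed set — no back-door set.
{G}: (i) intercepts every directed E→H path; (ii) no back-door E→{G}; (iii) {E} blocks every back-door {G}→H. Front-door holds.
P(H|do(E)) = Σ_{G} P(G|E) Σ_{E'} P(H|G,E')P(E').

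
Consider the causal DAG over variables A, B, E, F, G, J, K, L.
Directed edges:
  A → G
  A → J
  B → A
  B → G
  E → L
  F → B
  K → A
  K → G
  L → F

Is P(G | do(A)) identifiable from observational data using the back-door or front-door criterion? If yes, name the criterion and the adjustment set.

P(G|do(A)): backdoor, adjust for {B, K}.

desc(A)\{A}={G,J}; candidates ⊆ {B,E,F,K,L}.
size 0: {}; under {} A still reaches {B,E,F,G,K,L} ∋ G.
size 1: {B}, {E}, {F} …(+2); under {B} A still reaches {G,K} ∋ G.
{B,K}: A⊥G given {B,K} in G with A→· removed — back-door holds.
P(G|do(A)) = Σ_{B,K} P(G|A,B,K)·P(B,K).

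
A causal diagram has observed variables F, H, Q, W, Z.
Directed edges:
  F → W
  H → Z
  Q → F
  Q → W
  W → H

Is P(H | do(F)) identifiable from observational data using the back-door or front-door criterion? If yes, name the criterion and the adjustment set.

P(H|do(F)): backdoor, adjust for {Q}.

desc(F)\{F}={H,W,Z}; candidates ⊆ {Q}.
size 0: {}; under {} F still reaches {H,Q,W,Z} ∋ H.
{Q}: F⊥H given {Q} in G with F→· removed — back-door holds.
P(H|do(F)) = Σ_{Q} P(H|F,Q)·P(Q).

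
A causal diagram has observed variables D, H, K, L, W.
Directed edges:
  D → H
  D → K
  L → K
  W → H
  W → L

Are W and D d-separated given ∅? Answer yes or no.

Bayes-Ball from W | ∅ reaches {H,K,L}.
D ∉ reach(W|∅) ⇒ W ⊥ D | ∅.

Yes — W ⊥ D | ∅.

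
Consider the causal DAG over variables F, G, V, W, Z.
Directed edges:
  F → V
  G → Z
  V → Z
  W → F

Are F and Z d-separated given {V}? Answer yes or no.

Yes — F ⊥ Z | {V}.

Bayes-Ball from F | {V} reaches {W}.
Z ∉ reach(F|{V}) ⇒ F ⊥ Z | {V}.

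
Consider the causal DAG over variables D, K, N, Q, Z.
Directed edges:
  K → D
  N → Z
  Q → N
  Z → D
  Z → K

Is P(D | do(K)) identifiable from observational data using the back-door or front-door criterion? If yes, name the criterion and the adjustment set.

P(D|do(K)): backdoor, adjust for {Z}.

desc(K)\{K}={D}; candidates ⊆ {N,Q,Z}.
size 0: {}; under {} K still reaches {D,N,Q,Z} ∋ D.
{Z}: K⊥D given {Z} in G with K→· removed — back-door holds.
P(D|do(K)) = Σ_{Z} P(D|K,Z)·P(Z).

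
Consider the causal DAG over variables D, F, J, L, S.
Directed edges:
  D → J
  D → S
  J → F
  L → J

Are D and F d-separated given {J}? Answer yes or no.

Bayes-Ball from D | {J} reaches {L,S}.
F ∉ reach(D|{J}) ⇒ D ⊥ F | {J}.

Yes — D ⊥ F | {J}.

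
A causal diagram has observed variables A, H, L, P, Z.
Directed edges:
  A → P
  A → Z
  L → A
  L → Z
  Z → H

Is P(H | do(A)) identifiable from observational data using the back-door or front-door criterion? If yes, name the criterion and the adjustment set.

P(H|do(A)): backdoor, adjust for {L}.

desc(A)\{A}={H,P,Z}; candidates ⊆ {L}.
size 0: {}; under {} A still reaches {H,L,Z} ∋ H.
{L}: A⊥H given {L} in G with A→· removed — back-door holds.
P(H|do(A)) = Σ_{L} P(H|A,L)·P(L).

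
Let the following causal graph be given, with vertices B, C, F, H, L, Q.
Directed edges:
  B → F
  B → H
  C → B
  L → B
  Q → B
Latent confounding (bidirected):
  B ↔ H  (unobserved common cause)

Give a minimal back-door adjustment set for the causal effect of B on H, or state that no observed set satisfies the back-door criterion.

desc(B)\{B}={F,H}; candidates ⊆ {C,L,Q}.
B↔H: latent back-door arc(s) into B.
size 0: {}; under {} B still reaches {C,H,L,Q} ∋ H.
size 1: {C}, {L}, {Q}; under {C} B still reaches {H,L,Q} ∋ H.
size 2: {C,L}, {C,Q}, {L,Q}; under {C,L} B still reaches {H,Q} ∋ H.
B↔H cannot be blocked by any observed set — no back-door set.

B→H: no observed back-door set.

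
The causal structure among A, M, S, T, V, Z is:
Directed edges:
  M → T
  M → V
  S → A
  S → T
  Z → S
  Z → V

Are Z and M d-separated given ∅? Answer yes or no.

Yes — Z ⊥ M | ∅.

Bayes-Ball from Z | ∅ reaches {A,S,T,V}.
M ∉ reach(Z|∅) ⇒ Z ⊥ M | ∅.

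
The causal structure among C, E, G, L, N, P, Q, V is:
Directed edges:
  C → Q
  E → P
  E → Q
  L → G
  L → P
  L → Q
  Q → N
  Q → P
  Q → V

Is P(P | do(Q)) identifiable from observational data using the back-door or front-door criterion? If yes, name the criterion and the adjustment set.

P(P|do(Q)): backdoor, adjust for {E, L}.

desc(Q)\{Q}={N,P,V}; candidates ⊆ {C,E,G,L}.
size 0: {}; under {} Q still reaches {C,E,G,L,P} ∋ P.
size 1: {C}, {E}, {G} …(+1); under {C} Q still reaches {E,G,L,P} ∋ P.
{E,L}: Q⊥P given {E,L} in G with Q→· removed — back-door holds.
P(P|do(Q)) = Σ_{E,L} P(P|Q,E,L)·P(E,L).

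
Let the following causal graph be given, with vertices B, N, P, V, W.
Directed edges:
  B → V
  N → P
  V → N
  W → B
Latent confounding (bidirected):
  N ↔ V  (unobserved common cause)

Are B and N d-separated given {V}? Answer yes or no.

No — B and N are d-connected given {V}.

Bayes-Ball from B | {V} reaches {N,P,W}.
N ∈ reach(B|{V}) ⇒ B ⊥̸ N | {V}.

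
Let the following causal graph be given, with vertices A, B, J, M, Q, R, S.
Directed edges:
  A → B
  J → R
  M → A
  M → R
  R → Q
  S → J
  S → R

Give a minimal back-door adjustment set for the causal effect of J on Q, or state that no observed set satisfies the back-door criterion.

desc(J)\{J}={Q,R}; candidates ⊆ {A,B,M,S}.
size 0: {}; under {} J still reaches {Q,R,S} ∋ Q.
{S}: J⊥Q given {S} in G with J→· removed — back-door holds.

J→Q: minimal back-door set {S}.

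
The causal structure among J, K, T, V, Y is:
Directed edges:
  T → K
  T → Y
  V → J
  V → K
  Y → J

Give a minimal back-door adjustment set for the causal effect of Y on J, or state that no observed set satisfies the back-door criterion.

Y→J: minimal back-door set ∅.

desc(Y)\{Y}={J}; candidates ⊆ {K,T,V}.
∅: Y⊥J given ∅ in G with Y→· removed — back-door holds.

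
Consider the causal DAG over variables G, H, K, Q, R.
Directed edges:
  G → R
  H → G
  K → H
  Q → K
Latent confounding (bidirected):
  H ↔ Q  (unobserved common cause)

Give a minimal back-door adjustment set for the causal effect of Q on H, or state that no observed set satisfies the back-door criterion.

desc(Q)\{Q}={G,H,K,R}; candidates ⊆ {—}.
Q↔H: latent back-door arc(s) into Q.
size 0: {}; under {} Q still reaches {G,H,R} ∋ H.
Q↔H cannot be blocked by any observed set — no back-door set.

Q→H: no observed back-door set.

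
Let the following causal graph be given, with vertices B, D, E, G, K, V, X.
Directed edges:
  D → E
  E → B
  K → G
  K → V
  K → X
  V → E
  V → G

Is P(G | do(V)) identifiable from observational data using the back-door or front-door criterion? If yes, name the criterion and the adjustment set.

desc(V)\{V}={B,E,G}; candidates ⊆ {D,K,X}.
size 0: {}; under {} V still reaches {G,K,X} ∋ G.
{K}: V⊥G given {K} in G with V→· removed — back-door holds.
P(G|do(V)) = Σ_{K} P(G|V,K)·P(K).

P(G|do(V)): backdoor, adjust for {K}.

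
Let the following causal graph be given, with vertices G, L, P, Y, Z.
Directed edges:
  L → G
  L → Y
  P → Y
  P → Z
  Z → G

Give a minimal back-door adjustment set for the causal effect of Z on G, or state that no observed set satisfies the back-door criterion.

desc(Z)\{Z}={G}; candidates ⊆ {L,P,Y}.
∅: Z⊥G given ∅ in G with Z→· removed — back-door holds.

Z→G: minimal back-door set ∅.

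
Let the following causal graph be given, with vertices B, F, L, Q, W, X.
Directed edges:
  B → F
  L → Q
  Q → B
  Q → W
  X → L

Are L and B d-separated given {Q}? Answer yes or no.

Yes — L ⊥ B | {Q}.

Bayes-Ball from L | {Q} reaches {X}.
B ∉ reach(L|{Q}) ⇒ L ⊥ B | {Q}.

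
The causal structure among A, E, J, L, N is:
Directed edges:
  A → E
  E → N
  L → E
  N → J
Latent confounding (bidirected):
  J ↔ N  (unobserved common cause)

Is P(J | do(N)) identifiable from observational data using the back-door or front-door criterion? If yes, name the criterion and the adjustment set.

desc(N)\{N}={J}; candidates ⊆ {A,E,L}.
N↔J: latent back-door arc(s) into N.
size 0: {}; under {} N still reaches {A,E,J,L} ∋ J.
size 1: {A}, {E}, {L}; under {A} N still reaches {E,J,L} ∋ J.
size 2: {A,E}, {A,L}, {E,L}; under {A,E} N still reaches {J} ∋ J.
N↔J cannot be blocked by any observed set — no back-door set.
No mediator lies on a directed N→…→J path.
Neither criterion identifies P(J|do(N)) in this graph.

P(J|do(N)): not identifiable (no BD/FD set).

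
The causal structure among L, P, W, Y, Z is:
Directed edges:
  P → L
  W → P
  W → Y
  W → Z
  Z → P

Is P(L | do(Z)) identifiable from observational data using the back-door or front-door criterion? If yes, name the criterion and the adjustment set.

desc(Z)\{Z}={L,P}; candidates ⊆ {W,Y}.
size 0: {}; under {} Z still reaches {L,P,W,Y} ∋ L.
{W}: Z⊥L given {W} in G with Z→· removed — back-door holds.
P(L|do(Z)) = Σ_{W} P(L|Z,W)·P(W).

P(L|do(Z)): backdoor, adjust for {W}.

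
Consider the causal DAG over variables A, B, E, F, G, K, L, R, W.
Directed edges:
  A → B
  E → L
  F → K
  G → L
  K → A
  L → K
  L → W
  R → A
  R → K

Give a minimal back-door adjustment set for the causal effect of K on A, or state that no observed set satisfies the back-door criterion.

desc(K)\{K}={A,B}; candidates ⊆ {E,F,G,L,R,W}.
size 0: {}; under {} K still reaches {A,B,E,F,G,L,R,W} ∋ A.
{R}: K⊥A given {R} in G with K→· removed — back-door holds.

K→A: minimal back-door set {R}.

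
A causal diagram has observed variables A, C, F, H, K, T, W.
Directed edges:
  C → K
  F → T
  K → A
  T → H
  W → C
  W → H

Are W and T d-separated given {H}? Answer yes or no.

No — W and T are d-connected given {H}.

Bayes-Ball from W | {H} reaches {A,C,F,K,T}.
T ∈ reach(W|{H}) ⇒ W ⊥̸ T | {H}.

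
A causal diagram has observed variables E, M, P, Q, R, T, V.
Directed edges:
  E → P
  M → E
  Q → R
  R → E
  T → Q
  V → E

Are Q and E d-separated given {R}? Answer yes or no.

Yes — Q ⊥ E | {R}.

Bayes-Ball from Q | {R} reaches {T}.
E ∉ reach(Q|{R}) ⇒ Q ⊥ E | {R}.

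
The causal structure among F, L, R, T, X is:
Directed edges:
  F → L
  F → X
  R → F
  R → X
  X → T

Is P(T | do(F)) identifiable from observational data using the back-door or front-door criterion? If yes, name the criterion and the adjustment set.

desc(F)\{F}={L,T,X}; candidates ⊆ {R}.
size 0: {}; under {} F still reaches {R,T,X} ∋ T.
{R}: F⊥T given {R} in G with F→· removed — back-door holds.
P(T|do(F)) = Σ_{R} P(T|F,R)·P(R).

P(T|do(F)): backdoor, adjust for {R}.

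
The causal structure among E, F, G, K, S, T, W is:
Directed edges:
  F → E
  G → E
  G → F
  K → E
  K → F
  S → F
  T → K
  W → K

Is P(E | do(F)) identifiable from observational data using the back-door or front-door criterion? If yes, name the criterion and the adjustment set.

P(E|do(F)): backdoor, adjust for {G, K}.

desc(F)\{F}={E}; candidates ⊆ {G,K,S,T,W}.
size 0: {}; under {} F still reaches {E,G,K,S,T,W} ∋ E.
size 1: {G}, {K}, {S} …(+2); under {G} F still reaches {E,K,S,T,W} ∋ E.
{G,K}: F⊥E given {G,K} in G with F→· removed — back-door holds.
P(E|do(F)) = Σ_{G,K} P(E|F,G,K)·P(G,K).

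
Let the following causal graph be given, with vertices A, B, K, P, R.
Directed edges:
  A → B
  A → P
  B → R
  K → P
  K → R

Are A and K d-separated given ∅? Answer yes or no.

Yes — A ⊥ K | ∅.

Bayes-Ball from A | ∅ reaches {B,P,R}.
K ∉ reach(A|∅) ⇒ A ⊥ K | ∅.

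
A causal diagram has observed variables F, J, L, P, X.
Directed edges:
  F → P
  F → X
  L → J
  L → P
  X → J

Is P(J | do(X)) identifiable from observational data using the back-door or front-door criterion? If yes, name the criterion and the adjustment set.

P(J|do(X)): backdoor, adjust for ∅.

desc(X)\{X}={J}; candidates ⊆ {F,L,P}.
∅: X⊥J given ∅ in G with X→· removed — back-door holds.
P(J|do(X)) = P(J|X) — no adjustment needed.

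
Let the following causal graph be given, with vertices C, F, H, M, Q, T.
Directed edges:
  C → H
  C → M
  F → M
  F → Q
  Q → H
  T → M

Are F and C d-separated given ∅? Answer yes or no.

Bayes-Ball from F | ∅ reaches {H,M,Q}.
C ∉ reach(F|∅) ⇒ F ⊥ C | ∅.

Yes — F ⊥ C | ∅.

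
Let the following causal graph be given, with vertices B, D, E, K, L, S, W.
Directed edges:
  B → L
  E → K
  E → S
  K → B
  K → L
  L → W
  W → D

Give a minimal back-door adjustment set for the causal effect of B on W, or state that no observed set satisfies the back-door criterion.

desc(B)\{B}={D,L,W}; candidates ⊆ {E,K,S}.
size 0: {}; under {} B still reaches {D,E,K,L,S,W} ∋ W.
{K}: B⊥W given {K} in G with B→· removed — back-door holds.

B→W: minimal back-door set {K}.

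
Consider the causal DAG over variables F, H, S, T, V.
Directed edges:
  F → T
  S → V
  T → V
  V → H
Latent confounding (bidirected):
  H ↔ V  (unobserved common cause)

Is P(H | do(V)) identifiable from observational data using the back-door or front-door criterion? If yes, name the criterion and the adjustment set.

P(H|do(V)): not identifiable (no BD/FD set).

desc(V)\{V}={H}; candidates ⊆ {F,S,T}.
V↔H: latent back-door arc(s) into V.
size 0: {}; under {} V still reaches {F,H,S,T} ∋ H.
size 1: {F}, {S}, {T}; under {F} V still reaches {H,S,T} ∋ H.
size 2: {F,S}, {F,T}, {S,T}; under {F,S} V still reaches {H,T} ∋ H.
V↔H cannot be blocked by any observed set — no back-door set.
No mediator lies on a directed V→…→H path.
Neither criterion identifies P(H|do(V)) in this graph.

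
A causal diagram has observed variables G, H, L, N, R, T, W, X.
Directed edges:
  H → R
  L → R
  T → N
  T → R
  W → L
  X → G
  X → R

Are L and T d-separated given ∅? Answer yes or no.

Yes — L ⊥ T | ∅.

Bayes-Ball from L | ∅ reaches {R,W}.
T ∉ reach(L|∅) ⇒ L ⊥ T | ∅.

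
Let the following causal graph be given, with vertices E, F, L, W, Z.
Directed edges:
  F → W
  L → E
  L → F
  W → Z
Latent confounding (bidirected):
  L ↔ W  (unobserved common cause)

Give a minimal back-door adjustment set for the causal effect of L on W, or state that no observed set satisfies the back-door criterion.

desc(L)\{L}={E,F,W,Z}; candidates ⊆ {—}.
L↔W: latent back-door arc(s) into L.
size 0: {}; under {} L still reaches {W,Z} ∋ W.
L↔W cannot be blocked by any observed set — no back-door set.

L→W: no observed back-door set.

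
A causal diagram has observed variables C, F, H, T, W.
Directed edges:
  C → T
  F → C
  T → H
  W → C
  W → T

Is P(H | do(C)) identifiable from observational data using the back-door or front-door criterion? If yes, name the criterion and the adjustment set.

P(H|do(C)): backdoor, adjust for {W}.

desc(C)\{C}={H,T}; candidates ⊆ {F,W}.
size 0: {}; under {} C still reaches {F,H,T,W} ∋ H.
{W}: C⊥H given {W} in G with C→· removed — back-door holds.
P(H|do(C)) = Σ_{W} P(H|C,W)·P(W).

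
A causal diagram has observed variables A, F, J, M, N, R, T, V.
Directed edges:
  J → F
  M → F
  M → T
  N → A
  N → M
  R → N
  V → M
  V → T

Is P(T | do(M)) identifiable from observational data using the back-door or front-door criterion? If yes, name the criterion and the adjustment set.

P(T|do(M)): backdoor, adjust for {V}.

desc(M)\{M}={F,T}; candidates ⊆ {A,J,N,R,V}.
size 0: {}; under {} M still reaches {A,N,R,T,V} ∋ T.
{V}: M⊥T given {V} in G with M→· removed — back-door holds.
P(T|do(M)) = Σ_{V} P(T|M,V)·P(V).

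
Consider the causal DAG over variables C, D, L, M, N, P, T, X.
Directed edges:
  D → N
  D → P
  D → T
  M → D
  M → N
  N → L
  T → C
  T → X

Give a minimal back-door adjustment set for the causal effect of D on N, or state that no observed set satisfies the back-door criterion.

D→N: minimal back-door set {M}.

desc(D)\{D}={C,L,N,P,T,X}; candidates ⊆ {M}.
size 0: {}; under {} D still reaches {L,M,N} ∋ N.
{M}: D⊥N given {M} in G with D→· removed — back-door holds.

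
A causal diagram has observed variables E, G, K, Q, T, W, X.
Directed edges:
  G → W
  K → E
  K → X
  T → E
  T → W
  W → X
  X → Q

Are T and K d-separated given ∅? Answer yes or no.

Bayes-Ball from T | ∅ reaches {E,Q,W,X}.
K ∉ reach(T|∅) ⇒ T ⊥ K | ∅.

Yes — T ⊥ K | ∅.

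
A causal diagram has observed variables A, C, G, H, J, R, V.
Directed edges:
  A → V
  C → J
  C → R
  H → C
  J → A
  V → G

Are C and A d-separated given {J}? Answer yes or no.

Bayes-Ball from C | {J} reaches {H,R}.
A ∉ reach(C|{J}) ⇒ C ⊥ A | {J}.

Yes — C ⊥ A | {J}.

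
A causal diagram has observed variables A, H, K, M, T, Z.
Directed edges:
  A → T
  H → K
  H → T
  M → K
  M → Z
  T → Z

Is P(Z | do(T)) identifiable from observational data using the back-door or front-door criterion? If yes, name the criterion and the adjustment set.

desc(T)\{T}={Z}; candidates ⊆ {A,H,K,M}.
∅: T⊥Z given ∅ in G with T→· removed — back-door holds.
P(Z|do(T)) = P(Z|T) — no adjustment needed.

P(Z|do(T)): backdoor, adjust for ∅.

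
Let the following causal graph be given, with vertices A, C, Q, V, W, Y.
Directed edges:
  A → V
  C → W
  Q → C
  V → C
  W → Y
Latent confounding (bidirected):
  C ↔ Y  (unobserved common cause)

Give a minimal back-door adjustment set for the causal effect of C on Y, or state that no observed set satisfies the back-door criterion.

desc(C)\{C}={W,Y}; candidates ⊆ {A,Q,V}.
C↔Y: latent back-door arc(s) into C.
size 0: {}; under {} C still reaches {A,Q,V,Y} ∋ Y.
size 1: {A}, {Q}, {V}; under {A} C still reaches {Q,V,Y} ∋ Y.
size 2: {A,Q}, {A,V}, {Q,V}; under {A,Q} C still reaches {V,Y} ∋ Y.
C↔Y cannot be blocked by any observed set — no back-door set.

C→Y: no observed back-door set.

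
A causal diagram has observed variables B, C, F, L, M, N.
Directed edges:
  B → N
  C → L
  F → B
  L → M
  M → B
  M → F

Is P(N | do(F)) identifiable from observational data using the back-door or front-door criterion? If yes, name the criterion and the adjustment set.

desc(F)\{F}={B,N}; candidates ⊆ {C,L,M}.
size 0: {}; under {} F still reaches {B,C,L,M,N} ∋ N.
{M}: F⊥N given {M} in G with F→· removed — back-door holds.
P(N|do(F)) = Σ_{M} P(N|F,M)·P(M).

P(N|do(F)): backdoor, adjust for {M}.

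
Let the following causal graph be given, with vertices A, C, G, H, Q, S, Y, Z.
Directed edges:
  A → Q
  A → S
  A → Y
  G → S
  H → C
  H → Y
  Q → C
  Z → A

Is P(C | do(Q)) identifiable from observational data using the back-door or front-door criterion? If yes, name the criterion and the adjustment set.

P(C|do(Q)): backdoor, adjust for ∅.

desc(Q)\{Q}={C}; candidates ⊆ {A,G,H,S,Y,Z}.
∅: Q⊥C given ∅ in G with Q→· removed — back-door holds.
P(C|do(Q)) = P(C|Q) — no adjustment needed.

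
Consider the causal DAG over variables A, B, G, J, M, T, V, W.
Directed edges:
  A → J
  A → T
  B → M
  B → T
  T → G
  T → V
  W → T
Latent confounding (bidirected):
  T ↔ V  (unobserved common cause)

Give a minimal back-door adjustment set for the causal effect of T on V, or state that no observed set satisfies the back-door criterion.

T→V: no observed back-door set.

desc(T)\{T}={G,V}; candidates ⊆ {A,B,J,M,W}.
T↔V: latent back-door arc(s) into T.
size 0: {}; under {} T still reaches {A,B,J,M,V,W} ∋ V.
size 1: {A}, {B}, {J} …(+2); under {A} T still reaches {B,M,V,W} ∋ V.
size 2: {A,B}, {A,J}, {A,M} …(+7); under {A,B} T still reaches {V,W} ∋ V.
T↔V cannot be blocked by any observed set — no back-door set.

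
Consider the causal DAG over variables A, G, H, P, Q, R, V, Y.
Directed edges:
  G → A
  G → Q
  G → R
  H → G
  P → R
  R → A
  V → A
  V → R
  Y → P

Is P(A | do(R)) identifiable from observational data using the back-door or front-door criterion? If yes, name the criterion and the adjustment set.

P(A|do(R)): backdoor, adjust for {G, V}.

desc(R)\{R}={A}; candidates ⊆ {G,H,P,Q,V,Y}.
size 0: {}; under {} R still reaches {A,G,H,P,Q,V,Y} ∋ A.
size 1: {G}, {H}, {P} …(+3); under {G} R still reaches {A,P,V,Y} ∋ A.
{G,V}: R⊥A given {G,V} in G with R→· removed — back-door holds.
P(A|do(R)) = Σ_{G,V} P(A|R,G,V)·P(G,V).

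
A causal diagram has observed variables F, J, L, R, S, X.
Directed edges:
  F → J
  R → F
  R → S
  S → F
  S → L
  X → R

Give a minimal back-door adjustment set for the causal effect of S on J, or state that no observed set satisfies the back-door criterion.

desc(S)\{S}={F,J,L}; candidates ⊆ {R,X}.
size 0: {}; under {} S still reaches {F,J,R,X} ∋ J.
{R}: S⊥J given {R} in G with S→· removed — back-door holds.

S→J: minimal back-door set {R}.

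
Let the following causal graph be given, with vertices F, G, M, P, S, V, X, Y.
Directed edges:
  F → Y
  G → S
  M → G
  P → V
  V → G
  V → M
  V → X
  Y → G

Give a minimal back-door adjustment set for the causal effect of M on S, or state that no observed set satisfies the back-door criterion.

desc(M)\{M}={G,S}; candidates ⊆ {F,P,V,X,Y}.
size 0: {}; under {} M still reaches {G,P,S,V,X} ∋ S.
{V}: M⊥S given {V} in G with M→· removed — back-door holds.

M→S: minimal back-door set {V}.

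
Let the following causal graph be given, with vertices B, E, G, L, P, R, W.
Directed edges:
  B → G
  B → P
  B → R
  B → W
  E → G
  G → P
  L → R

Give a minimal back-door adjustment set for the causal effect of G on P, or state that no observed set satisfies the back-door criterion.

desc(G)\{G}={P}; candidates ⊆ {B,E,L,R,W}.
size 0: {}; under {} G still reaches {B,E,P,R,W} ∋ P.
{B}: G⊥P given {B} in G with G→· removed — back-door holds.

G→P: minimal back-door set {B}.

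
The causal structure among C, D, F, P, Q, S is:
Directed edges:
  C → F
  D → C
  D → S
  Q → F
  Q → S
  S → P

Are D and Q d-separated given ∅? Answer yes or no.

Yes — D ⊥ Q | ∅.

Bayes-Ball from D | ∅ reaches {C,F,P,S}.
Q ∉ reach(D|∅) ⇒ D ⊥ Q | ∅.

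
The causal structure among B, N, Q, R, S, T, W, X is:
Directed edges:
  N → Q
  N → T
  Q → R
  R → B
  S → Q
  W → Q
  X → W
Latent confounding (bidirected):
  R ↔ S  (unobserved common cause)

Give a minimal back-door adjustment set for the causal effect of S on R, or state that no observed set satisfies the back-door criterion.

desc(S)\{S}={B,Q,R}; candidates ⊆ {N,T,W,X}.
S↔R: latent back-door arc(s) into S.
size 0: {}; under {} S still reaches {B,R} ∋ R.
size 1: {N}, {T}, {W} …(+1); under {N} S still reaches {B,R} ∋ R.
size 2: {N,T}, {N,W}, {N,X} …(+3); under {N,T} S still reaches {B,R} ∋ R.
S↔R cannot be blocked by any observed set — no back-door set.

S→R: no observed back-door set.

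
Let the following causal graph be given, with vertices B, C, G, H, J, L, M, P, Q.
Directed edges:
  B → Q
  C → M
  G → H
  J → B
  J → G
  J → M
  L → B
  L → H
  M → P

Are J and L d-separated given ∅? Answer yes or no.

Bayes-Ball from J | ∅ reaches {B,G,H,M,P,Q}.
L ∉ reach(J|∅) ⇒ J ⊥ L | ∅.

Yes — J ⊥ L | ∅.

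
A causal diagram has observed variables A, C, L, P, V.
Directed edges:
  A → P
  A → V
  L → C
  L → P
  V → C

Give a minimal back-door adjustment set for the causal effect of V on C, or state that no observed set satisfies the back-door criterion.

desc(V)\{V}={C}; candidates ⊆ {A,L,P}.
∅: V⊥C given ∅ in G with V→· removed — back-door holds.

V→C: minimal back-door set ∅.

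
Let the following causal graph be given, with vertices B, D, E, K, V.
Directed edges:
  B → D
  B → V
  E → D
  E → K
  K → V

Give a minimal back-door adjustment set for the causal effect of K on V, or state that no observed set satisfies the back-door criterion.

desc(K)\{K}={V}; candidates ⊆ {B,D,E}.
∅: K⊥V given ∅ in G with K→· removed — back-door holds.

K→V: minimal back-door set ∅.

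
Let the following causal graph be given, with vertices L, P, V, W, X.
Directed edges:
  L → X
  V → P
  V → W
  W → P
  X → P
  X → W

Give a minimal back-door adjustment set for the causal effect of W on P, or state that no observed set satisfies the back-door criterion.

W→P: minimal back-door set {V, X}.

desc(W)\{W}={P}; candidates ⊆ {L,V,X}.
size 0: {}; under {} W still reaches {L,P,V,X} ∋ P.
size 1: {L}, {V}, {X}; under {L} W still reaches {P,V,X} ∋ P.
{V,X}: W⊥P given {V,X} in G with W→· removed — back-door holds.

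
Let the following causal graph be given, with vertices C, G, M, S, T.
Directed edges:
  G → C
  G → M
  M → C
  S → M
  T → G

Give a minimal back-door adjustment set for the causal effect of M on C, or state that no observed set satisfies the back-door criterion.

desc(M)\{M}={C}; candidates ⊆ {G,S,T}.
size 0: {}; under {} M still reaches {C,G,S,T} ∋ C.
{G}: M⊥C given {G} in G with M→· removed — back-door holds.

M→C: minimal back-door set {G}.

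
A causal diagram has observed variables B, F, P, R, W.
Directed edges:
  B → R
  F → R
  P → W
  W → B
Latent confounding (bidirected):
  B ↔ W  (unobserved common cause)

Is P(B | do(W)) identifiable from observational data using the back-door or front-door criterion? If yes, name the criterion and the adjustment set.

desc(W)\{W}={B,R}; candidates ⊆ {F,P}.
W↔B: latent back-door arc(s) into W.
size 0: {}; under {} W still reaches {B,P,R} ∋ B.
size 1: {F}, {P}; under {F} W still reaches {B,P,R} ∋ B.
size 2: {F,P}; under {F,P} W still reaches {B,R} ∋ B.
W↔B cannot be blocked by any observed set — no back-door set.
No mediator lies on a directed W→…→B path.
Neither criterion identifies P(B|do(W)) in this graph.

P(B|do(W)): not identifiable (no BD/FD set).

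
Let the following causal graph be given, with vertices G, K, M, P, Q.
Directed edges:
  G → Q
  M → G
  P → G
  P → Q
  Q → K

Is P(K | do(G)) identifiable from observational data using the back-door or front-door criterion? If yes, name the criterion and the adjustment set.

P(K|do(G)): backdoor, adjust for {P}.

desc(G)\{G}={K,Q}; candidates ⊆ {M,P}.
size 0: {}; under {} G still reaches {K,M,P,Q} ∋ K.
{P}: G⊥K given {P} in G with G→· removed — back-door holds.
P(K|do(G)) = Σ_{P} P(K|G,P)·P(P).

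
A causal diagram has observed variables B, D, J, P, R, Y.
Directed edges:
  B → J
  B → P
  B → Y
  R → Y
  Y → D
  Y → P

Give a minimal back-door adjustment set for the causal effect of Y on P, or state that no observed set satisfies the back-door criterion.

desc(Y)\{Y}={D,P}; candidates ⊆ {B,J,R}.
size 0: {}; under {} Y still reaches {B,J,P,R} ∋ P.
{B}: Y⊥P given {B} in G with Y→· removed — back-door holds.

Y→P: minimal back-door set {B}.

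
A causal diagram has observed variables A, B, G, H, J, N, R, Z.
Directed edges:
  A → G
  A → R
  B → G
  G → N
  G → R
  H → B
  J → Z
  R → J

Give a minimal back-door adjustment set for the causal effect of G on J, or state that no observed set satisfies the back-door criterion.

desc(G)\{G}={J,N,R,Z}; candidates ⊆ {A,B,H}.
size 0: {}; under {} G still reaches {A,B,H,J,R,Z} ∋ J.
{A}: G⊥J given {A} in G with G→· removed — back-door holds.

G→J: minimal back-door set {A}.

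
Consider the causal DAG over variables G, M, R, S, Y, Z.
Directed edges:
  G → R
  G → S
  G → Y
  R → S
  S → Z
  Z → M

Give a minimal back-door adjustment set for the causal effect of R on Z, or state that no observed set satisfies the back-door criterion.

R→Z: minimal back-door set {G}.

desc(R)\{R}={M,S,Z}; candidates ⊆ {G,Y}.
size 0: {}; under {} R still reaches {G,M,S,Y,Z} ∋ Z.
{G}: R⊥Z given {G} in G with R→· removed — back-door holds.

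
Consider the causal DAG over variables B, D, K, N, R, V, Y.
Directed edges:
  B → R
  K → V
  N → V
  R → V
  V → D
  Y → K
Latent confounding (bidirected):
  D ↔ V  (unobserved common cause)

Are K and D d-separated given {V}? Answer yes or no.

No — K and D are d-connected given {V}.

Bayes-Ball from K | {V} reaches {B,D,N,R,Y}.
D ∈ reach(K|{V}) ⇒ K ⊥̸ D | {V}.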